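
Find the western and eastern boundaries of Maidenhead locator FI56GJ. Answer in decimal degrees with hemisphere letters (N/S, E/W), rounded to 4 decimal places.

Field F=5, I=8: +5·20° lon, +8·10° lat → SW at lon -80°, lat -10°.
Square 5, 6: +5·2° lon, +6·1° lat → SW at lon -70°, lat -4°.
Subsquare g=6, j=9: +6·0.0833333° lon, +9·0.0416667° lat → SW at lon -69.5°, lat -3.625°.
Cell spans 0.0833333° lon × 0.0416667° lat.
west 69.5000° W, east 69.4167° W.

69.5000° W, 69.4167° W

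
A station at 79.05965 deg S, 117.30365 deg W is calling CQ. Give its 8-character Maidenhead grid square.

DB10iw35

Add 180° to longitude and 90° to latitude: 62.69635, 10.94035.
Field: 62.69635/20 → 3 → D, 10.94035/10 → 1 → B; chars DB.
Square: 2.69635/2 → 1, 0.94035/1 → 0; chars 10.
Subsquare: 0.69635/0.0833333 → 8 → i, 0.94035/0.0416667 → 22 → w; chars iw.
Extended square: 0.02968/0.00833333 → 3, 0.02368/0.00416667 → 5; chars 35.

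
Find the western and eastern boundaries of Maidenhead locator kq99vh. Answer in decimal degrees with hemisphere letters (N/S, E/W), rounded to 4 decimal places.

39.7500° E, 39.8333° E

Field K=10, Q=16: +10·20° lon, +16·10° lat → SW at lon 20°, lat 70°.
Square 9, 9: +9·2° lon, +9·1° lat → SW at lon 38°, lat 79°.
Subsquare v=21, h=7: +21·0.0833333° lon, +7·0.0416667° lat → SW at lon 39.75°, lat 79.2917°.
Cell spans 0.0833333° lon × 0.0416667° lat.
west 39.7500° E, east 39.8333° E.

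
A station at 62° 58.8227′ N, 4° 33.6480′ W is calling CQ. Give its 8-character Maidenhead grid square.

Offset from 180°W / 90°S: lon 175.43920°, lat 152.98038°.
Field: lon ⌊175.43920/20⌋ = 8 → I; lat ⌊152.98038/10⌋ = 15 → P.
Square: lon ⌊15.43920/2⌋ = 7; lat ⌊2.98038/1⌋ = 2.
Subsquare: lon ⌊1.43920/0.0833333⌋ = 17 → r; lat ⌊0.98038/0.0416667⌋ = 23 → x.
Extended square: lon ⌊0.02253/0.00833333⌋ = 2; lat ⌊0.02205/0.00416667⌋ = 5.

IP72rx25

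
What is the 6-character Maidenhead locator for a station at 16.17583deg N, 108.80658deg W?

DK56oe

Shift to the Maidenhead origin (180°W, 90°S): lon 71.1934, lat 106.1758.
Field: 71.1934/20 → 3 → D, 106.1758/10 → 10 → K; chars DK.
Square: 11.1934/2 → 5, 6.1758/1 → 6; chars 56.
Subsquare: 1.1934/0.0833333 → 14 → o, 0.1758/0.0416667 → 4 → e; chars oe.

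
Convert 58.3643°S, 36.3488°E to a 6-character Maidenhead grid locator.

Offset from 180°W / 90°S: lon 216.3488°, lat 31.6357°.
Field (20°×10°, letters A–R): 216.3488/20 → 10 → K, 31.6357/10 → 3 → D; chars KD.
Square (2°×1°, digits 0–9): 16.3488/2 → 8, 1.6357/1 → 1; chars 81.
Subsquare (5′×2.5′, letters a–x): 0.3488/0.0833333 → 4 → e, 0.6357/0.0416667 → 15 → p; chars ep.

KD81ep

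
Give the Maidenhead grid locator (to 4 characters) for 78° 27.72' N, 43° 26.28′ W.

GQ88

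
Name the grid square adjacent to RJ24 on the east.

RJ34

Longitude square 2; +1 → 3.
The latitude characters are unchanged.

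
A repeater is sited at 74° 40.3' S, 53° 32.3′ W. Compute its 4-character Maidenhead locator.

Shift to the Maidenhead origin (180°W, 90°S): lon 126.46, lat 15.33.
Field: lon ⌊126.46/20⌋ = 6 → G; lat ⌊15.33/10⌋ = 1 → B.
Square: lon ⌊6.46/2⌋ = 3; lat ⌊5.33/1⌋ = 5.

GB35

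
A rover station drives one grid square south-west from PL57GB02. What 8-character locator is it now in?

PL57fb91

Longitude extended square 0; −1 → -1, wraps to 9, carry into subsquare.
Longitude subsquare g = 6; −1 → 5 = f.
Latitude extended square 2; −1 → 1.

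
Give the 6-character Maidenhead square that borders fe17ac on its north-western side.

Longitude subsquare a = 0; −1 → -1, wraps to 23 = x, carry into square.
Longitude square 1; −1 → 0.
Latitude subsquare c = 2; +1 → 3 = d.

FE07xd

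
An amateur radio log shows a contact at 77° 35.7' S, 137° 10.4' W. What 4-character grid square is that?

CB12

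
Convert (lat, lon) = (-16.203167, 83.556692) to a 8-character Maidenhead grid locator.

NH13st61

Offset from 180°W / 90°S: lon 263.55669°, lat 73.79683°.
Field (20°×10°, letters A–R): lon ⌊263.55669/20⌋ = 13 → N; lat ⌊73.79683/10⌋ = 7 → H.
Square (2°×1°, digits 0–9): lon ⌊3.55669/2⌋ = 1; lat ⌊3.79683/1⌋ = 3.
Subsquare (5′×2.5′, letters a–x): lon ⌊1.55669/0.0833333⌋ = 18 → s; lat ⌊0.79683/0.0416667⌋ = 19 → t.
Extended square (30″×15″, digits 0–9): lon ⌊0.05669/0.00833333⌋ = 6; lat ⌊0.00517/0.00416667⌋ = 1.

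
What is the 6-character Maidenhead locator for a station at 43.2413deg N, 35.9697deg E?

KN73xf

Add 180° to longitude and 90° to latitude: 215.9697, 133.2413.
Field: lon ⌊215.9697/20⌋ = 10 → K; lat ⌊133.2413/10⌋ = 13 → N.
Square: lon ⌊15.9697/2⌋ = 7; lat ⌊3.2413/1⌋ = 3.
Subsquare: lon ⌊1.9697/0.0833333⌋ = 23 → x; lat ⌊0.2413/0.0416667⌋ = 5 → f.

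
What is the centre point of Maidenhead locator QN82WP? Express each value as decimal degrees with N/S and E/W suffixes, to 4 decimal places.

Field Q=16, N=13: +16·20° lon, +13·10° lat → SW at lon 140°, lat 40°.
Square 8, 2: +8·2° lon, +2·1° lat → SW at lon 156°, lat 42°.
Subsquare w=22, p=15: +22·0.0833333° lon, +15·0.0416667° lat → SW at lon 157.833°, lat 42.625°.
Cell spans 0.0833333° lon × 0.0416667° lat. Centre is SW corner plus half of each.
latitude 42.6458° N, longitude 157.8750° E.

42.6458° N, 157.8750° E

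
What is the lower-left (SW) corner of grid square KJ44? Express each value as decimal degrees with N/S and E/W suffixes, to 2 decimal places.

4.00° N, 28.00° E

Field K=10, J=9: +10·20° lon, +9·10° lat → SW at lon 20°, lat 0°.
Square 4, 4: +4·2° lon, +4·1° lat → SW at lon 28°, lat 4°.
latitude 4.00° N, longitude 28.00° E.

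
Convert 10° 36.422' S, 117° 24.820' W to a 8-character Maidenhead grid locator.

DH19hj04

Offset from 180°W / 90°S: lon 62.58633°, lat 79.39297°.
Field: lon ⌊62.58633/20⌋ = 3 → D; lat ⌊79.39297/10⌋ = 7 → H.
Square: lon ⌊2.58633/2⌋ = 1; lat ⌊9.39297/1⌋ = 9.
Subsquare: lon ⌊0.58633/0.0833333⌋ = 7 → h; lat ⌊0.39297/0.0416667⌋ = 9 → j.
Extended square: lon ⌊0.00300/0.00833333⌋ = 0; lat ⌊0.01797/0.00416667⌋ = 4.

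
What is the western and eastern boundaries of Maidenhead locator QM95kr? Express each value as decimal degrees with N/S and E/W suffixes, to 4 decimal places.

158.8333° E, 158.9167° E

Field Q=16, M=12: +16·20° lon, +12·10° lat → SW at lon 140°, lat 30°.
Square 9, 5: +9·2° lon, +5·1° lat → SW at lon 158°, lat 35°.
Subsquare k=10, r=17: +10·0.0833333° lon, +17·0.0416667° lat → SW at lon 158.833°, lat 35.7083°.
Cell spans 0.0833333° lon × 0.0416667° lat.
west 158.8333° E, east 158.9167° E.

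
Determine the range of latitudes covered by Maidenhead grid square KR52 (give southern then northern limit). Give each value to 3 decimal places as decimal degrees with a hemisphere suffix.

82.000° N, 83.000° N

Field K=10, R=17: +10·20° lon, +17·10° lat → SW at lon 20°, lat 80°.
Square 5, 2: +5·2° lon, +2·1° lat → SW at lon 30°, lat 82°.
Cell spans 2° lon × 1° lat.
south 82.000° N, north 83.000° N.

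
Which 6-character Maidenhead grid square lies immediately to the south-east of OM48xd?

OM58ac

Longitude subsquare x = 23; +1 → 24, wraps to 0 = a, carry into square.
Longitude square 4; +1 → 5.
Latitude subsquare d = 3; −1 → 2 = c.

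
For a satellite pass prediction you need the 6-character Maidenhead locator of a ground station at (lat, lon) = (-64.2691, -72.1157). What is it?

FC35wr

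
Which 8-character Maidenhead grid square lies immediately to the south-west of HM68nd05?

HM68md94

Longitude extended square 0; −1 → -1, wraps to 9, carry into subsquare.
Longitude subsquare n = 13; −1 → 12 = m.
Latitude extended square 5; −1 → 4.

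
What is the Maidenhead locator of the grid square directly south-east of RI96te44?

RI96te53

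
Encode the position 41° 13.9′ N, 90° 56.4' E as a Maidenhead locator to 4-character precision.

NN51

Add 180° to longitude and 90° to latitude: 270.94, 131.23.
Field: 270.94/20 → 13 → N, 131.23/10 → 13 → N; chars NN.
Square: 10.94/2 → 5, 1.23/1 → 1; chars 51.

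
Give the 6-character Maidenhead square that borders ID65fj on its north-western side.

ID65ek

Longitude subsquare f = 5; −1 → 4 = e.
Latitude subsquare j = 9; +1 → 10 = k.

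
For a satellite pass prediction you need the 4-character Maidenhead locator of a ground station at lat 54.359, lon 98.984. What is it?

Add 180° to longitude and 90° to latitude: 278.98, 144.36.
Field: lon ⌊278.98/20⌋ = 13 → N; lat ⌊144.36/10⌋ = 14 → O.
Square: lon ⌊18.98/2⌋ = 9; lat ⌊4.36/1⌋ = 4.

NO94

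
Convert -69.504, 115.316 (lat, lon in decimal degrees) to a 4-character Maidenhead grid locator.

Offset from 180°W / 90°S: lon 295.32°, lat 20.50°.
Field: 295.32/20 → 14 → O, 20.50/10 → 2 → C; chars OC.
Square: 15.32/2 → 7, 0.50/1 → 0; chars 70.

OC70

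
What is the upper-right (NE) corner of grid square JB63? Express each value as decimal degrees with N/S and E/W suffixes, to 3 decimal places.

76.000° S, 14.000° E

Field J=9, B=1: +9·20° lon, +1·10° lat → SW at lon 0°, lat -80°.
Square 6, 3: +6·2° lon, +3·1° lat → SW at lon 12°, lat -77°.
Cell spans 2° lon × 1° lat. NE corner is SW corner plus one full cell.
latitude 76.000° S, longitude 14.000° E.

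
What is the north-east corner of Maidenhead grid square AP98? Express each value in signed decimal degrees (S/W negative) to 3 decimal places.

Field A=0, P=15: +0·20° lon, +15·10° lat → SW at lon -180°, lat 60°.
Square 9, 8: +9·2° lon, +8·1° lat → SW at lon -162°, lat 68°.
Cell spans 2° lon × 1° lat. NE corner is SW corner plus one full cell.
latitude 69.000, longitude -160.000.

69.000, -160.000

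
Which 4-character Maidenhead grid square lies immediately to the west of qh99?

Longitude square 9; −1 → 8.
The latitude characters are unchanged.

QH89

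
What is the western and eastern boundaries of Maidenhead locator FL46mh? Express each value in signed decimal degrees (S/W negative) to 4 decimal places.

-71.0000, -70.9167

Field F=5, L=11: +5·20° lon, +11·10° lat → SW at lon -80°, lat 20°.
Square 4, 6: +4·2° lon, +6·1° lat → SW at lon -72°, lat 26°.
Subsquare m=12, h=7: +12·0.0833333° lon, +7·0.0416667° lat → SW at lon -71°, lat 26.2917°.
Cell spans 0.0833333° lon × 0.0416667° lat.
west -71.0000, east -70.9167.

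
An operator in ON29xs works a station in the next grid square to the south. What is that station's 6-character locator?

Latitude subsquare s = 18; −1 → 17 = r.
The longitude characters are unchanged.

ON29xr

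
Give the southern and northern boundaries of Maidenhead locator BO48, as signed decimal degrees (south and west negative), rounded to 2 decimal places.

Field B=1, O=14: +1·20° lon, +14·10° lat → SW at lon -160°, lat 50°.
Square 4, 8: +4·2° lon, +8·1° lat → SW at lon -152°, lat 58°.
Cell spans 2° lon × 1° lat.
south 58.00, north 59.00.

58.00, 59.00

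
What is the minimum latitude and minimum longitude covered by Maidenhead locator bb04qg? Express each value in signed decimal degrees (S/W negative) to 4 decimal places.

Field B=1, B=1: +1·20° lon, +1·10° lat → SW at lon -160°, lat -80°.
Square 0, 4: +0·2° lon, +4·1° lat → SW at lon -160°, lat -76°.
Subsquare q=16, g=6: +16·0.0833333° lon, +6·0.0416667° lat → SW at lon -158.667°, lat -75.75°.
latitude -75.7500, longitude -158.6667.

-75.7500, -158.6667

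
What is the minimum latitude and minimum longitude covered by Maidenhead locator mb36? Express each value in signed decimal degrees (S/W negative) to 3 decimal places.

-74.000, 66.000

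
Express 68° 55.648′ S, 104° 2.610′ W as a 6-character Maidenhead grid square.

DC71xb

Offset from 180°W / 90°S: lon 75.9565°, lat 21.0725°.
Field: 75.9565/20 → 3 → D, 21.0725/10 → 2 → C; chars DC.
Square: 15.9565/2 → 7, 1.0725/1 → 1; chars 71.
Subsquare: 1.9565/0.0833333 → 23 → x, 0.0725/0.0416667 → 1 → b; chars xb.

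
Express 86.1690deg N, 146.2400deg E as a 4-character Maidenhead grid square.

Offset from 180°W / 90°S: lon 326.24°, lat 176.17°.
Field: lon ⌊326.24/20⌋ = 16 → Q; lat ⌊176.17/10⌋ = 17 → R.
Square: lon ⌊6.24/2⌋ = 3; lat ⌊6.17/1⌋ = 6.

QR36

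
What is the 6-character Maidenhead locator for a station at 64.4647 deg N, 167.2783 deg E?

Shift to the Maidenhead origin (180°W, 90°S): lon 347.2783, lat 154.4647.
Field (20°×10°, letters A–R): 347.2783/20 → 17 → R, 154.4647/10 → 15 → P; chars RP.
Square (2°×1°, digits 0–9): 7.2783/2 → 3, 4.4647/1 → 4; chars 34.
Subsquare (5′×2.5′, letters a–x): 1.2783/0.0833333 → 15 → p, 0.4647/0.0416667 → 11 → l; chars pl.

RP34pl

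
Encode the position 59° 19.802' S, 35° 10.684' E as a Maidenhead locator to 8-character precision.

Offset from 180°W / 90°S: lon 215.17807°, lat 30.66997°.
Field (20°×10°, letters A–R): 215.17807/20 → 10 → K, 30.66997/10 → 3 → D; chars KD.
Square (2°×1°, digits 0–9): 15.17807/2 → 7, 0.66997/1 → 0; chars 70.
Subsquare (5′×2.5′, letters a–x): 1.17807/0.0833333 → 14 → o, 0.66997/0.0416667 → 16 → q; chars oq.
Extended square (30″×15″, digits 0–9): 0.01140/0.00833333 → 1, 0.00330/0.00416667 → 0; chars 10.

KD70oq10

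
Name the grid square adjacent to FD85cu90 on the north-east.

FD85du01

Longitude extended square 9; +1 → 10, wraps to 0, carry into subsquare.
Longitude subsquare c = 2; +1 → 3 = d.
Latitude extended square 0; +1 → 1.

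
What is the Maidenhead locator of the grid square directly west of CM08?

BM98

Longitude square 0; −1 → -1, wraps to 9, carry into field.
Longitude field C = 2; −1 → 1 = B.
The latitude characters are unchanged.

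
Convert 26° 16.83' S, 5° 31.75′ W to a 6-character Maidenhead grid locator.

Offset from 180°W / 90°S: lon 174.4708°, lat 63.7195°.
Field: 174.4708/20 → 8 → I, 63.7195/10 → 6 → G; chars IG.
Square: 14.4708/2 → 7, 3.7195/1 → 3; chars 73.
Subsquare: 0.4708/0.0833333 → 5 → f, 0.7195/0.0416667 → 17 → r; chars fr.

IG73fr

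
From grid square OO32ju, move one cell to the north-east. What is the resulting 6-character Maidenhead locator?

Longitude subsquare j = 9; +1 → 10 = k.
Latitude subsquare u = 20; +1 → 21 = v.

OO32kv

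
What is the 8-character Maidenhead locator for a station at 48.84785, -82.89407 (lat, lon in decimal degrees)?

EN88nu23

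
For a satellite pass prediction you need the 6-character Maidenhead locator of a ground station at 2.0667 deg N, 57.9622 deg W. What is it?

GJ12ab

Add 180° to longitude and 90° to latitude: 122.0378, 92.0667.
Field: lon ⌊122.0378/20⌋ = 6 → G; lat ⌊92.0667/10⌋ = 9 → J.
Square: lon ⌊2.0378/2⌋ = 1; lat ⌊2.0667/1⌋ = 2.
Subsquare: lon ⌊0.0378/0.0833333⌋ = 0 → a; lat ⌊0.0667/0.0416667⌋ = 1 → b.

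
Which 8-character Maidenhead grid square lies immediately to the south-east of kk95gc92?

Longitude extended square 9; +1 → 10, wraps to 0, carry into subsquare.
Longitude subsquare g = 6; +1 → 7 = h.
Latitude extended square 2; −1 → 1.

KK95hc01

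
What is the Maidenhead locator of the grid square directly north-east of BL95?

CL06

Longitude square 9; +1 → 10, wraps to 0, carry into field.
Longitude field B = 1; +1 → 2 = C.
Latitude square 5; +1 → 6.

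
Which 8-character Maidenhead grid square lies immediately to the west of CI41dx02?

Longitude extended square 0; −1 → -1, wraps to 9, carry into subsquare.
Longitude subsquare d = 3; −1 → 2 = c.
The latitude characters are unchanged.

CI41cx92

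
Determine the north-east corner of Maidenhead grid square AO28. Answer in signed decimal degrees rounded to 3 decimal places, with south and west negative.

Field A=0, O=14: +0·20° lon, +14·10° lat → SW at lon -180°, lat 50°.
Square 2, 8: +2·2° lon, +8·1° lat → SW at lon -176°, lat 58°.
Cell spans 2° lon × 1° lat. NE corner is SW corner plus one full cell.
latitude 59.000, longitude -174.000.

59.000, -174.000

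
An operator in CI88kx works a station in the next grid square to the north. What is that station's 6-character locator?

Latitude subsquare x = 23; +1 → 24, wraps to 0 = a, carry into square.
Latitude square 8; +1 → 9.
The longitude characters are unchanged.

CI89ka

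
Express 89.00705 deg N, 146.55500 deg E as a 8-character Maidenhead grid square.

Offset from 180°W / 90°S: lon 326.55500°, lat 179.00705°.
Field: 326.55500/20 → 16 → Q, 179.00705/10 → 17 → R; chars QR.
Square: 6.55500/2 → 3, 9.00705/1 → 9; chars 39.
Subsquare: 0.55500/0.0833333 → 6 → g, 0.00705/0.0416667 → 0 → a; chars ga.
Extended square: 0.05500/0.00833333 → 6, 0.00705/0.00416667 → 1; chars 61.

QR39ga61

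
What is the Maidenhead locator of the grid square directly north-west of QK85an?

Longitude subsquare a = 0; −1 → -1, wraps to 23 = x, carry into square.
Longitude square 8; −1 → 7.
Latitude subsquare n = 13; +1 → 14 = o.

QK75xo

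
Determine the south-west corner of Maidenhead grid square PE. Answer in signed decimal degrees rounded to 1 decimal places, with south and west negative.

-50.0, 120.0

Field P=15, E=4: +15·20° lon, +4·10° lat → SW at lon 120°, lat -50°.
latitude -50.0, longitude 120.0.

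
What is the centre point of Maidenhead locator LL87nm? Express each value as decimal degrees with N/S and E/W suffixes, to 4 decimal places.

27.5208° N, 57.1250° E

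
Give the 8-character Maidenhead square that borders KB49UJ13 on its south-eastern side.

KB49uj22

Longitude extended square 1; +1 → 2.
Latitude extended square 3; −1 → 2.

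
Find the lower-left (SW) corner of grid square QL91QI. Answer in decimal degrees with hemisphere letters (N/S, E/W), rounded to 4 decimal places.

21.3333° N, 159.3333° E

Field Q=16, L=11: +16·20° lon, +11·10° lat → SW at lon 140°, lat 20°.
Square 9, 1: +9·2° lon, +1·1° lat → SW at lon 158°, lat 21°.
Subsquare q=16, i=8: +16·0.0833333° lon, +8·0.0416667° lat → SW at lon 159.333°, lat 21.3333°.
latitude 21.3333° N, longitude 159.3333° E.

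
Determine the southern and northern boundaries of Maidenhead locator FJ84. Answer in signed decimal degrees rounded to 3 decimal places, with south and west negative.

Field F=5, J=9: +5·20° lon, +9·10° lat → SW at lon -80°, lat 0°.
Square 8, 4: +8·2° lon, +4·1° lat → SW at lon -64°, lat 4°.
Cell spans 2° lon × 1° lat.
south 4.000, north 5.000.

4.000, 5.000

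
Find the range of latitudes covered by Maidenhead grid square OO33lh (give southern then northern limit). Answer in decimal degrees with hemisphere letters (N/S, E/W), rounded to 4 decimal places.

53.2917° N, 53.3333° N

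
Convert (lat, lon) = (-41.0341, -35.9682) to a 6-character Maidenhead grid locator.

Shift to the Maidenhead origin (180°W, 90°S): lon 144.0318, lat 48.9659.
Field: lon ⌊144.0318/20⌋ = 7 → H; lat ⌊48.9659/10⌋ = 4 → E.
Square: lon ⌊4.0318/2⌋ = 2; lat ⌊8.9659/1⌋ = 8.
Subsquare: lon ⌊0.0318/0.0833333⌋ = 0 → a; lat ⌊0.9659/0.0416667⌋ = 23 → x.

HE28ax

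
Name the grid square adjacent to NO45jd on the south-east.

Longitude subsquare j = 9; +1 → 10 = k.
Latitude subsquare d = 3; −1 → 2 = c.

NO45kc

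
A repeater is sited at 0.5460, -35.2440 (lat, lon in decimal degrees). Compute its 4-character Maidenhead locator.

HJ20

Shift to the Maidenhead origin (180°W, 90°S): lon 144.76, lat 90.55.
Field: lon ⌊144.76/20⌋ = 7 → H; lat ⌊90.55/10⌋ = 9 → J.
Square: lon ⌊4.76/2⌋ = 2; lat ⌊0.55/1⌋ = 0.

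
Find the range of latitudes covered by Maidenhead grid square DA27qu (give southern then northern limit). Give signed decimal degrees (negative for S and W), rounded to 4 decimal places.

-82.1667, -82.1250

Field D=3, A=0: +3·20° lon, +0·10° lat → SW at lon -120°, lat -90°.
Square 2, 7: +2·2° lon, +7·1° lat → SW at lon -116°, lat -83°.
Subsquare q=16, u=20: +16·0.0833333° lon, +20·0.0416667° lat → SW at lon -114.667°, lat -82.1667°.
Cell spans 0.0833333° lon × 0.0416667° lat.
south -82.1667, north -82.1250.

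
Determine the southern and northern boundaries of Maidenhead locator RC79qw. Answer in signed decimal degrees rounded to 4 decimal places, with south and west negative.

-60.0833, -60.0417

Field R=17, C=2: +17·20° lon, +2·10° lat → SW at lon 160°, lat -70°.
Square 7, 9: +7·2° lon, +9·1° lat → SW at lon 174°, lat -61°.
Subsquare q=16, w=22: +16·0.0833333° lon, +22·0.0416667° lat → SW at lon 175.333°, lat -60.0833°.
Cell spans 0.0833333° lon × 0.0416667° lat.
south -60.0833, north -60.0417.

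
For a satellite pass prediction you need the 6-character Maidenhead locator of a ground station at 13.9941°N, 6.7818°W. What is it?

IK63ox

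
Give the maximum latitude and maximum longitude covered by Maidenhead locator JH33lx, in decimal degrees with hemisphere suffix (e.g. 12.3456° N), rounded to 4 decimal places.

16.0000° S, 7.0000° E

Field J=9, H=7: +9·20° lon, +7·10° lat → SW at lon 0°, lat -20°.
Square 3, 3: +3·2° lon, +3·1° lat → SW at lon 6°, lat -17°.
Subsquare l=11, x=23: +11·0.0833333° lon, +23·0.0416667° lat → SW at lon 6.91667°, lat -16.0417°.
Cell spans 0.0833333° lon × 0.0416667° lat. NE corner is SW corner plus one full cell.
latitude 16.0000° S, longitude 7.0000° E.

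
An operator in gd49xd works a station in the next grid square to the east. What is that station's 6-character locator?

Longitude subsquare x = 23; +1 → 24, wraps to 0 = a, carry into square.
Longitude square 4; +1 → 5.
The latitude characters are unchanged.

GD59ad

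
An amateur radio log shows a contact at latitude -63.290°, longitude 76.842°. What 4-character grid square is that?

Shift to the Maidenhead origin (180°W, 90°S): lon 256.84, lat 26.71.
Field (20°×10°, letters A–R): 256.84/20 → 12 → M, 26.71/10 → 2 → C; chars MC.
Square (2°×1°, digits 0–9): 16.84/2 → 8, 6.71/1 → 6; chars 86.

MC86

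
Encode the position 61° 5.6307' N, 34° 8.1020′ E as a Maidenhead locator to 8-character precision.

KP71bc62

Shift to the Maidenhead origin (180°W, 90°S): lon 214.13503, lat 151.09384.
Field (20°×10°, letters A–R): 214.13503/20 → 10 → K, 151.09384/10 → 15 → P; chars KP.
Square (2°×1°, digits 0–9): 14.13503/2 → 7, 1.09384/1 → 1; chars 71.
Subsquare (5′×2.5′, letters a–x): 0.13503/0.0833333 → 1 → b, 0.09384/0.0416667 → 2 → c; chars bc.
Extended square (30″×15″, digits 0–9): 0.05170/0.00833333 → 6, 0.01051/0.00416667 → 2; chars 62.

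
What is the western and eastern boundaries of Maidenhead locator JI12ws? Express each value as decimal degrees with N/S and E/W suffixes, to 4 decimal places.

3.8333° E, 3.9167° E

Field J=9, I=8: +9·20° lon, +8·10° lat → SW at lon 0°, lat -10°.
Square 1, 2: +1·2° lon, +2·1° lat → SW at lon 2°, lat -8°.
Subsquare w=22, s=18: +22·0.0833333° lon, +18·0.0416667° lat → SW at lon 3.83333°, lat -7.25°.
Cell spans 0.0833333° lon × 0.0416667° lat.
west 3.8333° E, east 3.9167° E.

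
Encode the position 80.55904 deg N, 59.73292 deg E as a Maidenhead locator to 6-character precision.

LR90un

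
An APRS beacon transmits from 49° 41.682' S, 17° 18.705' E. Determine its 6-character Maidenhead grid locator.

JE80ph

Offset from 180°W / 90°S: lon 197.3117°, lat 40.3053°.
Field: 197.3117/20 → 9 → J, 40.3053/10 → 4 → E; chars JE.
Square: 17.3117/2 → 8, 0.3053/1 → 0; chars 80.
Subsquare: 1.3117/0.0833333 → 15 → p, 0.3053/0.0416667 → 7 → h; chars ph.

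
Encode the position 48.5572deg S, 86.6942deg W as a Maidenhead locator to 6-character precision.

Shift to the Maidenhead origin (180°W, 90°S): lon 93.3058, lat 41.4428.
Field (20°×10°, letters A–R): lon ⌊93.3058/20⌋ = 4 → E; lat ⌊41.4428/10⌋ = 4 → E.
Square (2°×1°, digits 0–9): lon ⌊13.3058/2⌋ = 6; lat ⌊1.4428/1⌋ = 1.
Subsquare (5′×2.5′, letters a–x): lon ⌊1.3058/0.0833333⌋ = 15 → p; lat ⌊0.4428/0.0416667⌋ = 10 → k.

EE61pk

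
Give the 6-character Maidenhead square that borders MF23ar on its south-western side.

Longitude subsquare a = 0; −1 → -1, wraps to 23 = x, carry into square.
Longitude square 2; −1 → 1.
Latitude subsquare r = 17; −1 → 16 = q.

MF13xq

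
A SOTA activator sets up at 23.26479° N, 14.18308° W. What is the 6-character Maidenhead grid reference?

Offset from 180°W / 90°S: lon 165.8169°, lat 113.2648°.
Field: 165.8169/20 → 8 → I, 113.2648/10 → 11 → L; chars IL.
Square: 5.8169/2 → 2, 3.2648/1 → 3; chars 23.
Subsquare: 1.8169/0.0833333 → 21 → v, 0.2648/0.0416667 → 6 → g; chars vg.

IL23vg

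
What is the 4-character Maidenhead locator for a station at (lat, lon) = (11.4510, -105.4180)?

DK71

Shift to the Maidenhead origin (180°W, 90°S): lon 74.58, lat 101.45.
Field: lon ⌊74.58/20⌋ = 3 → D; lat ⌊101.45/10⌋ = 10 → K.
Square: lon ⌊14.58/2⌋ = 7; lat ⌊1.45/1⌋ = 1.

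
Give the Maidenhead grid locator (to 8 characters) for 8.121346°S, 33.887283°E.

KI61wv60

Add 180° to longitude and 90° to latitude: 213.88728, 81.87865.
Field: 213.88728/20 → 10 → K, 81.87865/10 → 8 → I; chars KI.
Square: 13.88728/2 → 6, 1.87865/1 → 1; chars 61.
Subsquare: 1.88728/0.0833333 → 22 → w, 0.87865/0.0416667 → 21 → v; chars wv.
Extended square: 0.05395/0.00833333 → 6, 0.00365/0.00416667 → 0; chars 60.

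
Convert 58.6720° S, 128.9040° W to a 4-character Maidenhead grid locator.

CD51

Add 180° to longitude and 90° to latitude: 51.10, 31.33.
Field: lon ⌊51.10/20⌋ = 2 → C; lat ⌊31.33/10⌋ = 3 → D.
Square: lon ⌊11.10/2⌋ = 5; lat ⌊1.33/1⌋ = 1.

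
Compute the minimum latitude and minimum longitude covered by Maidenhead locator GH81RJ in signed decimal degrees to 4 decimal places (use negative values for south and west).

-18.6250, -42.5833

Field G=6, H=7: +6·20° lon, +7·10° lat → SW at lon -60°, lat -20°.
Square 8, 1: +8·2° lon, +1·1° lat → SW at lon -44°, lat -19°.
Subsquare r=17, j=9: +17·0.0833333° lon, +9·0.0416667° lat → SW at lon -42.5833°, lat -18.625°.
latitude -18.6250, longitude -42.5833.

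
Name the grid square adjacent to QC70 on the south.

QB79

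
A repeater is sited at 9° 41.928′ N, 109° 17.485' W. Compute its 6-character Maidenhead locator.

Offset from 180°W / 90°S: lon 70.7086°, lat 99.6988°.
Field: lon ⌊70.7086/20⌋ = 3 → D; lat ⌊99.6988/10⌋ = 9 → J.
Square: lon ⌊10.7086/2⌋ = 5; lat ⌊9.6988/1⌋ = 9.
Subsquare: lon ⌊0.7086/0.0833333⌋ = 8 → i; lat ⌊0.6988/0.0416667⌋ = 16 → q.

DJ59iq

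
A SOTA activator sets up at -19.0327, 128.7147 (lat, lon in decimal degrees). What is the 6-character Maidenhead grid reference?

PH40ix

Offset from 180°W / 90°S: lon 308.7147°, lat 70.9673°.
Field: 308.7147/20 → 15 → P, 70.9673/10 → 7 → H; chars PH.
Square: 8.7147/2 → 4, 0.9673/1 → 0; chars 40.
Subsquare: 0.7147/0.0833333 → 8 → i, 0.9673/0.0416667 → 23 → x; chars ix.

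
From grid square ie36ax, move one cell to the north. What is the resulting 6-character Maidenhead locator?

IE37aa

Latitude subsquare x = 23; +1 → 24, wraps to 0 = a, carry into square.
Latitude square 6; +1 → 7.
The longitude characters are unchanged.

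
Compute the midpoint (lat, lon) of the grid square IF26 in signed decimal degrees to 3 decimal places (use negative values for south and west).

-33.500, -15.000

Field I=8, F=5: +8·20° lon, +5·10° lat → SW at lon -20°, lat -40°.
Square 2, 6: +2·2° lon, +6·1° lat → SW at lon -16°, lat -34°.
Cell spans 2° lon × 1° lat. Centre is SW corner plus half of each.
latitude -33.500, longitude -15.000.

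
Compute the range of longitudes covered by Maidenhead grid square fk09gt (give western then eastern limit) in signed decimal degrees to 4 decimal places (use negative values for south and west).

Field F=5, K=10: +5·20° lon, +10·10° lat → SW at lon -80°, lat 10°.
Square 0, 9: +0·2° lon, +9·1° lat → SW at lon -80°, lat 19°.
Subsquare g=6, t=19: +6·0.0833333° lon, +19·0.0416667° lat → SW at lon -79.5°, lat 19.7917°.
Cell spans 0.0833333° lon × 0.0416667° lat.
west -79.5000, east -79.4167.

-79.5000, -79.4167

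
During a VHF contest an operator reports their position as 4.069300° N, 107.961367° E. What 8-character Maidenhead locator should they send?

OJ34xb56

Offset from 180°W / 90°S: lon 287.96137°, lat 94.06930°.
Field: lon ⌊287.96137/20⌋ = 14 → O; lat ⌊94.06930/10⌋ = 9 → J.
Square: lon ⌊7.96137/2⌋ = 3; lat ⌊4.06930/1⌋ = 4.
Subsquare: lon ⌊1.96137/0.0833333⌋ = 23 → x; lat ⌊0.06930/0.0416667⌋ = 1 → b.
Extended square: lon ⌊0.04470/0.00833333⌋ = 5; lat ⌊0.02763/0.00416667⌋ = 6.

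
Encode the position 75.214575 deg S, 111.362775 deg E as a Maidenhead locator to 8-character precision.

OB54qs38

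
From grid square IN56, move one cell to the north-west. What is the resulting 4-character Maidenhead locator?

IN47

Longitude square 5; −1 → 4.
Latitude square 6; +1 → 7.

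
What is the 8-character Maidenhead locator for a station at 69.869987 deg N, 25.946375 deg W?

HP79au68

Shift to the Maidenhead origin (180°W, 90°S): lon 154.05363, lat 159.86999.
Field: 154.05363/20 → 7 → H, 159.86999/10 → 15 → P; chars HP.
Square: 14.05363/2 → 7, 9.86999/1 → 9; chars 79.
Subsquare: 0.05363/0.0833333 → 0 → a, 0.86999/0.0416667 → 20 → u; chars au.
Extended square: 0.05363/0.00833333 → 6, 0.03665/0.00416667 → 8; chars 68.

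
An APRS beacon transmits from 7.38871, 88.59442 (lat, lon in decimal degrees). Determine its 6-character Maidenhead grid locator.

Add 180° to longitude and 90° to latitude: 268.5944, 97.3887.
Field (20°×10°, letters A–R): 268.5944/20 → 13 → N, 97.3887/10 → 9 → J; chars NJ.
Square (2°×1°, digits 0–9): 8.5944/2 → 4, 7.3887/1 → 7; chars 47.
Subsquare (5′×2.5′, letters a–x): 0.5944/0.0833333 → 7 → h, 0.3887/0.0416667 → 9 → j; chars hj.

NJ47hj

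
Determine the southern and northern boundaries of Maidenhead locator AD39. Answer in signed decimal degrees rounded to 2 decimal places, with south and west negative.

-51.00, -50.00

Field A=0, D=3: +0·20° lon, +3·10° lat → SW at lon -180°, lat -60°.
Square 3, 9: +3·2° lon, +9·1° lat → SW at lon -174°, lat -51°.
Cell spans 2° lon × 1° lat.
south -51.00, north -50.00.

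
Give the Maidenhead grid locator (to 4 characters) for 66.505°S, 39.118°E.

Add 180° to longitude and 90° to latitude: 219.12, 23.50.
Field: 219.12/20 → 10 → K, 23.50/10 → 2 → C; chars KC.
Square: 19.12/2 → 9, 3.50/1 → 3; chars 93.

KC93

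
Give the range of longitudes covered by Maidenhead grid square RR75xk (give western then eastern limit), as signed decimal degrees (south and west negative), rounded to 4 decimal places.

175.9167, 176.0000

Field R=17, R=17: +17·20° lon, +17·10° lat → SW at lon 160°, lat 80°.
Square 7, 5: +7·2° lon, +5·1° lat → SW at lon 174°, lat 85°.
Subsquare x=23, k=10: +23·0.0833333° lon, +10·0.0416667° lat → SW at lon 175.917°, lat 85.4167°.
Cell spans 0.0833333° lon × 0.0416667° lat.
west 175.9167, east 176.0000.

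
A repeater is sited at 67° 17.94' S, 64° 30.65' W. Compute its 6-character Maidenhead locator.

FC72rq

Shift to the Maidenhead origin (180°W, 90°S): lon 115.4892, lat 22.7010.
Field: lon ⌊115.4892/20⌋ = 5 → F; lat ⌊22.7010/10⌋ = 2 → C.
Square: lon ⌊15.4892/2⌋ = 7; lat ⌊2.7010/1⌋ = 2.
Subsquare: lon ⌊1.4892/0.0833333⌋ = 17 → r; lat ⌊0.7010/0.0416667⌋ = 16 → q.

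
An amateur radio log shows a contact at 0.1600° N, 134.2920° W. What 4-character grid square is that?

Add 180° to longitude and 90° to latitude: 45.71, 90.16.
Field: 45.71/20 → 2 → C, 90.16/10 → 9 → J; chars CJ.
Square: 5.71/2 → 2, 0.16/1 → 0; chars 20.

CJ20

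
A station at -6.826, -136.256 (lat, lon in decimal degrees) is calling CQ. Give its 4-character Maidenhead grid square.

Add 180° to longitude and 90° to latitude: 43.74, 83.17.
Field: lon ⌊43.74/20⌋ = 2 → C; lat ⌊83.17/10⌋ = 8 → I.
Square: lon ⌊3.74/2⌋ = 1; lat ⌊3.17/1⌋ = 3.

CI13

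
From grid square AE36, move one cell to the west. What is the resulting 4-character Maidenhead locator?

AE26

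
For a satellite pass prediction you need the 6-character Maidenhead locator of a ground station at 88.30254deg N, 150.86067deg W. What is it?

BR48nh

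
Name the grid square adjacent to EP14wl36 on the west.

Longitude extended square 3; −1 → 2.
The latitude characters are unchanged.

EP14wl26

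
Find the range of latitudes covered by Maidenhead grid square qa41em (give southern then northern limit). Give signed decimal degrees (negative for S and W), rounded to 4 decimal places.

-88.5000, -88.4583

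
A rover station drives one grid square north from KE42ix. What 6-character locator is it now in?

KE43ia

Latitude subsquare x = 23; +1 → 24, wraps to 0 = a, carry into square.
Latitude square 2; +1 → 3.
The longitude characters are unchanged.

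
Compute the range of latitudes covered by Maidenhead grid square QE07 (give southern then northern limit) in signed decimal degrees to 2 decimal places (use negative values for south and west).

-43.00, -42.00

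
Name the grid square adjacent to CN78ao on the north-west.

CN68xp

Longitude subsquare a = 0; −1 → -1, wraps to 23 = x, carry into square.
Longitude square 7; −1 → 6.
Latitude subsquare o = 14; +1 → 15 = p.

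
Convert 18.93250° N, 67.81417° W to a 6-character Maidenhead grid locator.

FK68cw

Offset from 180°W / 90°S: lon 112.1858°, lat 108.9325°.
Field: lon ⌊112.1858/20⌋ = 5 → F; lat ⌊108.9325/10⌋ = 10 → K.
Square: lon ⌊12.1858/2⌋ = 6; lat ⌊8.9325/1⌋ = 8.
Subsquare: lon ⌊0.1858/0.0833333⌋ = 2 → c; lat ⌊0.9325/0.0416667⌋ = 22 → w.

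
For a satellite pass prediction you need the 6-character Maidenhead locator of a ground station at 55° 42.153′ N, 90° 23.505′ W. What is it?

Add 180° to longitude and 90° to latitude: 89.6082, 145.7026.
Field: 89.6082/20 → 4 → E, 145.7026/10 → 14 → O; chars EO.
Square: 9.6082/2 → 4, 5.7026/1 → 5; chars 45.
Subsquare: 1.6082/0.0833333 → 19 → t, 0.7026/0.0416667 → 16 → q; chars tq.

EO45tq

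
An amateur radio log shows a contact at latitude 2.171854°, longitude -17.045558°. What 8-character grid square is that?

IJ12le41

Offset from 180°W / 90°S: lon 162.95444°, lat 92.17185°.
Field (20°×10°, letters A–R): 162.95444/20 → 8 → I, 92.17185/10 → 9 → J; chars IJ.
Square (2°×1°, digits 0–9): 2.95444/2 → 1, 2.17185/1 → 2; chars 12.
Subsquare (5′×2.5′, letters a–x): 0.95444/0.0833333 → 11 → l, 0.17185/0.0416667 → 4 → e; chars le.
Extended square (30″×15″, digits 0–9): 0.03778/0.00833333 → 4, 0.00519/0.00416667 → 1; chars 41.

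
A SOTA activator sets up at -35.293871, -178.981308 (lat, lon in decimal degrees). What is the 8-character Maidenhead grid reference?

AF04mq29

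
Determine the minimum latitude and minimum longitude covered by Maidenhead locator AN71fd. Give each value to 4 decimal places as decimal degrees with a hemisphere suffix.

41.1250° N, 165.5833° W

Field A=0, N=13: +0·20° lon, +13·10° lat → SW at lon -180°, lat 40°.
Square 7, 1: +7·2° lon, +1·1° lat → SW at lon -166°, lat 41°.
Subsquare f=5, d=3: +5·0.0833333° lon, +3·0.0416667° lat → SW at lon -165.583°, lat 41.125°.
latitude 41.1250° N, longitude 165.5833° W.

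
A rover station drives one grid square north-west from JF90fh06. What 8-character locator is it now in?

JF90eh97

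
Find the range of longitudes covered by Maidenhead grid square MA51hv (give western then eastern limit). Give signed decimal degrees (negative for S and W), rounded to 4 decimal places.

70.5833, 70.6667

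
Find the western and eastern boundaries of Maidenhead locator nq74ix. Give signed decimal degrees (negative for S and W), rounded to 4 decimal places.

Field N=13, Q=16: +13·20° lon, +16·10° lat → SW at lon 80°, lat 70°.
Square 7, 4: +7·2° lon, +4·1° lat → SW at lon 94°, lat 74°.
Subsquare i=8, x=23: +8·0.0833333° lon, +23·0.0416667° lat → SW at lon 94.6667°, lat 74.9583°.
Cell spans 0.0833333° lon × 0.0416667° lat.
west 94.6667, east 94.7500.

94.6667, 94.7500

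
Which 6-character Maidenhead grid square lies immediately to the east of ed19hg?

ED19ig

Longitude subsquare h = 7; +1 → 8 = i.
The latitude characters are unchanged.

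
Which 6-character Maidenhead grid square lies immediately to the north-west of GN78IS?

GN78ht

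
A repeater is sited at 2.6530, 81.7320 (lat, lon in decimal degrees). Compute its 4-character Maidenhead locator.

NJ02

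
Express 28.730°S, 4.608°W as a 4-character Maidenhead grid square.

Offset from 180°W / 90°S: lon 175.39°, lat 61.27°.
Field: 175.39/20 → 8 → I, 61.27/10 → 6 → G; chars IG.
Square: 15.39/2 → 7, 1.27/1 → 1; chars 71.

IG71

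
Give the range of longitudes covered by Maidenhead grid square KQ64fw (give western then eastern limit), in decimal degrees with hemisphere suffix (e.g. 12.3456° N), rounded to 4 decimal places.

Field K=10, Q=16: +10·20° lon, +16·10° lat → SW at lon 20°, lat 70°.
Square 6, 4: +6·2° lon, +4·1° lat → SW at lon 32°, lat 74°.
Subsquare f=5, w=22: +5·0.0833333° lon, +22·0.0416667° lat → SW at lon 32.4167°, lat 74.9167°.
Cell spans 0.0833333° lon × 0.0416667° lat.
west 32.4167° E, east 32.5000° E.

32.4167° E, 32.5000° E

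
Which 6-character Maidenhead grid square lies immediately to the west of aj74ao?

Longitude subsquare a = 0; −1 → -1, wraps to 23 = x, carry into square.
Longitude square 7; −1 → 6.
The latitude characters are unchanged.

AJ64xo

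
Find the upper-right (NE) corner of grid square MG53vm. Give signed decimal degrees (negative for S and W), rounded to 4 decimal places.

Field M=12, G=6: +12·20° lon, +6·10° lat → SW at lon 60°, lat -30°.
Square 5, 3: +5·2° lon, +3·1° lat → SW at lon 70°, lat -27°.
Subsquare v=21, m=12: +21·0.0833333° lon, +12·0.0416667° lat → SW at lon 71.75°, lat -26.5°.
Cell spans 0.0833333° lon × 0.0416667° lat. NE corner is SW corner plus one full cell.
latitude -26.4583, longitude 71.8333.

-26.4583, 71.8333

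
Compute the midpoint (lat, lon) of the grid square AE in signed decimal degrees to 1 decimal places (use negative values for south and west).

-45.0, -170.0

Field A=0, E=4: +0·20° lon, +4·10° lat → SW at lon -180°, lat -50°.
Cell spans 20° lon × 10° lat. Centre is SW corner plus half of each.
latitude -45.0, longitude -170.0.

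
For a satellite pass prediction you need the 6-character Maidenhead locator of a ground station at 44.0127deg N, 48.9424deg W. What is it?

GN54ma

Add 180° to longitude and 90° to latitude: 131.0576, 134.0127.
Field: lon ⌊131.0576/20⌋ = 6 → G; lat ⌊134.0127/10⌋ = 13 → N.
Square: lon ⌊11.0576/2⌋ = 5; lat ⌊4.0127/1⌋ = 4.
Subsquare: lon ⌊1.0576/0.0833333⌋ = 12 → m; lat ⌊0.0127/0.0416667⌋ = 0 → a.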